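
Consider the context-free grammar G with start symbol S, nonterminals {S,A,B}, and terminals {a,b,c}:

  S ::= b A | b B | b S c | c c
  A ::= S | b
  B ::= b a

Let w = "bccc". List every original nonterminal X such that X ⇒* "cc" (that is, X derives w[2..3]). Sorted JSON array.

Convert to CNF:
  S -> T0 A | T0 B | T0 X4 | T1 T1
  A -> T0 A | T0 B | T0 X3 | T1 T1 | b
  B -> T0 T2
  T0 -> b
  T1 -> c
  T2 -> a
  X3 -> S T1
  X4 -> S T1

CYK table (by increasing span) (cells [i..j] with 2 ≤ i ≤ j ≤ 3 only):
  [2..2]={T1}  "c"  orig:{}
  [3..3]={T1}  "c"  orig:{}
  [2..3]={A,S}  "cc"

Original NTs in T[2,3] deriving "cc": ["A", "S"]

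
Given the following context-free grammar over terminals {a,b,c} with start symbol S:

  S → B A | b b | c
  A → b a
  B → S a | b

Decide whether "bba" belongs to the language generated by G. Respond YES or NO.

CNF form of G:
  S -> B A | T0 T0 | c
  A -> T0 T1
  B -> S T1 | b
  T0 -> b
  T1 -> a

Fill CYK table bottom-up:
  cell(0,0) b: {B,T0}  orig:{B}
  cell(1,1) b: {B,T0}  orig:{B}
  cell(2,2) a: {T1}  orig:{}
  cell(0,1) bb: {S}
  cell(1,2) ba: {A}
  cell(0,2) bba: {B,S}

S ∈ T[0,2] ⇒ YES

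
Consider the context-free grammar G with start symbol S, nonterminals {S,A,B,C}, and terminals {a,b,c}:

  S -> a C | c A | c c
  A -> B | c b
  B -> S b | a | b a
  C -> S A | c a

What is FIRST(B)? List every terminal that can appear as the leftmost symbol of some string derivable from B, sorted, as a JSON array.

FIRST iteration:
round 1:
  A via A→c b: +{c}
  B via B→a: +{a}
  B via B→b a: +{b}
  C via C→c a: +{c}
  S via S→a C: +{a}
  S via S→c A: +{c}
  S: {a,c}  A: {c}  B: {a,b}  C: {c}
round 2:
  A via A→B: +{a,b}
  B via B→S b: +{c}
  C via C→S A: +{a}
  S: {a,c}  A: {a,b,c}  B: {a,b,c}  C: {a,c}
round 3: (no change)
  S: {a,c}  A: {a,b,c}  B: {a,b,c}  C: {a,c}

FIRST(B) = ["a", "b", "c"]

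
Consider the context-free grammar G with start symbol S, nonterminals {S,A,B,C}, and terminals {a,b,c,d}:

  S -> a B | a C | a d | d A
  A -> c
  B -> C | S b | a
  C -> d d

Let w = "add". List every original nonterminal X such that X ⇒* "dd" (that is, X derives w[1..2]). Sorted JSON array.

Convert to CNF:
  S -> T1 A | T2 B | T2 C | T2 T1
  A -> c
  B -> S T0 | T1 T1 | a
  C -> T1 T1
  T0 -> b
  T1 -> d
  T2 -> a

CYK fill — only the sub-triangle for w[1..2]:
  cell(1,1) d: {T1}  orig:{}
  cell(2,2) d: {T1}  orig:{}
  cell(1,2) dd: {B,C}

Original NTs in T[1,2] deriving "dd": ["B", "C"]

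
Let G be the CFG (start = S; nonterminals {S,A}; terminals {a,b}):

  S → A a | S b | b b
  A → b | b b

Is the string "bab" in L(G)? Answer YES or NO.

CNF form of G:
  S -> A T1 | S T0 | T0 T0
  A -> T0 T0 | b
  T0 -> b
  T1 -> a

Fill CYK table bottom-up:
  T[0,0] 'b' = {A,T0}  orig:{A}
  T[1,1] 'a' = {T1}  orig:{}
  T[2,2] 'b' = {A,T0}  orig:{A}
  T[0,1] 'ba' = {S}
  T[1,2] 'ab' = ∅
  T[0,2] 'bab' = {S}

S ∈ T[0,2] ⇒ YES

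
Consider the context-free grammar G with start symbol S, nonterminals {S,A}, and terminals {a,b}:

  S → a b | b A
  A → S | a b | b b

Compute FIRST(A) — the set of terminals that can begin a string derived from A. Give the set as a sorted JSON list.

FIRST sets, iterate to fixpoint:
round 1:
  A via A→a b: +{a}
  A via A→b b: +{b}
  S via S→a b: +{a}
  S via S→b A: +{b}
  FIRST[S]={a,b}  FIRST[A]={a,b}
round 2: — fixpoint
  FIRST[S]={a,b}  FIRST[A]={a,b}

FIRST(A) = ["a", "b"]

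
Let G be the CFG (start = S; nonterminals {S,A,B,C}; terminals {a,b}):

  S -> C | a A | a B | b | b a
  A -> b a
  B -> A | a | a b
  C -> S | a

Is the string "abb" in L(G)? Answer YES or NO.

Convert to CNF:
  S -> T0 T1 | T1 A | T1 B | a | b
  A -> T0 T1
  B -> T0 T1 | T1 T0 | a
  C -> T0 T1 | T1 A | T1 B | a | b
  T0 -> b
  T1 -> a

CYK fill:
  T[0,0] 'a' = {B,C,S,T1}  orig:{B,C,S}
  T[1,1] 'b' = {C,S,T0}  orig:{C,S}
  T[2,2] 'b' = {C,S,T0}  orig:{C,S}
  T[0,1] 'ab' = {B}
  T[1,2] 'bb' = ∅
  T[0,2] 'abb' = ∅

S ∉ T[0,2] ⇒ NO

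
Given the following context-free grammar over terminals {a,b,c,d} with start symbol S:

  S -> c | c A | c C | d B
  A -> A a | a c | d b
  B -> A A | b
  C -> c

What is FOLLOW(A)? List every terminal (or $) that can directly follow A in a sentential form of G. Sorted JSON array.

FIRST sets, iterate to fixpoint:
pass 1:
  A via A→a c: +{a}
  A via A→d b: +{d}
  B via B→A A: +{a,d}
  B via B→b: +{b}
  C via C→c: +{c}
  S via S→c: +{c}
  S via S→d B: +{d}
  S: {c,d}  A: {a,d}  B: {a,b,d}  C: {c}
pass 2: (no change)
  S: {c,d}  A: {a,d}  B: {a,b,d}  C: {c}

FOLLOW sets:
FOLLOW(S) := {$}
pass 1:
  A→A a: FOLLOW(A) ⊇ FIRST(a) = {a}; new: +{a}
  B→A A: FOLLOW(A) ⊇ FIRST(A) = {a,d}; new: +{d}
  S→c A: FOLLOW(A) ⊇ FOLLOW(S) ⊇ {$}; new: +{$}
  S→c C: FOLLOW(C) ⊇ FOLLOW(S) ⊇ {$}; new: +{$}
  S→d B: FOLLOW(B) ⊇ FOLLOW(S) ⊇ {$}; new: +{$}
  FOLLOW[S]={$}  FOLLOW[A]={$,a,d}  FOLLOW[B]={$}  FOLLOW[C]={$}
pass 2: (no change)
  FOLLOW[S]={$}  FOLLOW[A]={$,a,d}  FOLLOW[B]={$}  FOLLOW[C]={$}

FOLLOW(A) = ["$", "a", "d"]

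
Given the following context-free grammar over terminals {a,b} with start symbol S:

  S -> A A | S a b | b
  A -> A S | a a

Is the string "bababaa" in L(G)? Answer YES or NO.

Convert to CNF:
  S -> A A | S X2 | b
  A -> A S | T0 T0
  T0 -> a
  T1 -> b
  X2 -> T0 T1

CYK table (by increasing span):
  [0..0]={S,T1}  "b"  orig:{S}
  [1..1]={T0}  "a"  orig:{}
  [2..2]={S,T1}  "b"  orig:{S}
  [3..3]={T0}  "a"  orig:{}
  [4..4]={S,T1}  "b"  orig:{S}
  [5..5]={T0}  "a"  orig:{}
  [6..6]={T0}  "a"  orig:{}
  [0..1]=∅  "ba"
  [1..2]={X2}  "ab"  orig:{}
  [2..3]=∅  "ba"
  [3..4]={X2}  "ab"  orig:{}
  [4..5]=∅  "ba"
  [5..6]={A}  "aa"
  [0..2]={S}  "bab"
  [1..3]=∅  "aba"
  [2..4]={S}  "bab"
  [3..5]=∅  "aba"
  [4..6]=∅  "baa"
  [0..3]=∅  "baba"
  [1..4]=∅  "abab"
  [2..5]=∅  "baba"
  [3..6]=∅  "abaa"
  [0..4]={S}  "babab"
  [1..5]=∅  "ababa"
  [2..6]=∅  "babaa"
  [0..5]=∅  "bababa"
  [1..6]=∅  "ababaa"
  [0..6]=∅  "bababaa"

S ∉ T[0,6] ⇒ NO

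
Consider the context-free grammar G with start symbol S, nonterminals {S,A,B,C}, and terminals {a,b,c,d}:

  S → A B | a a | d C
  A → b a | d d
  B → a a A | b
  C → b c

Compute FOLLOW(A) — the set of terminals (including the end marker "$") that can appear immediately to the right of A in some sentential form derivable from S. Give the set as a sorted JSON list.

FIRST sets, iterate to fixpoint:
round 1:
  A via A→b a: +{b}
  A via A→d d: +{d}
  B via B→a a A: +{a}
  B via B→b: +{b}
  C via C→b c: +{b}
  S via S→A B: +{b,d}
  S via S→a a: +{a}
  FIRST[S]={a,b,d}  FIRST[A]={b,d}  FIRST[B]={a,b}  FIRST[C]={b}
round 2: (no change)
  FIRST[S]={a,b,d}  FIRST[A]={b,d}  FIRST[B]={a,b}  FIRST[C]={b}

FOLLOW iteration:
initialize: $ ∈ FOLLOW(S)
round 1:
  S→A B: FOLLOW(A) ⊇ FIRST(B) = {a,b}; new: +{a,b}
  S→A B: FOLLOW(B) ⊇ FOLLOW(S) ⊇ {$}; new: +{$}
  S→d C: FOLLOW(C) ⊇ FOLLOW(S) ⊇ {$}; new: +{$}
  FOLLOW[S]={$}  FOLLOW[A]={a,b}  FOLLOW[B]={$}  FOLLOW[C]={$}
round 2:
  B→a a A: FOLLOW(A) ⊇ FOLLOW(B) ⊇ {$}; new: +{$}
  FOLLOW[S]={$}  FOLLOW[A]={$,a,b}  FOLLOW[B]={$}  FOLLOW[C]={$}
round 3: done
  FOLLOW[S]={$}  FOLLOW[A]={$,a,b}  FOLLOW[B]={$}  FOLLOW[C]={$}

FOLLOW(A) = ["$", "a", "b"]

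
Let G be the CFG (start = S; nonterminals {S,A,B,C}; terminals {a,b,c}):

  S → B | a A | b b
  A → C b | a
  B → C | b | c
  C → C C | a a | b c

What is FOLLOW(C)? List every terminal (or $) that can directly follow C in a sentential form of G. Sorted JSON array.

FIRST iteration:
pass 1:
  A via A→a: +{a}
  B via B→b: +{b}
  B via B→c: +{c}
  C via C→a a: +{a}
  C via C→b c: +{b}
  S via S→B: +{b,c}
  S via S→a A: +{a}
  FIRST[S]={a,b,c}  FIRST[A]={a}  FIRST[B]={b,c}  FIRST[C]={a,b}
pass 2:
  A via A→C b: +{b}
  B via B→C: +{a}
  FIRST[S]={a,b,c}  FIRST[A]={a,b}  FIRST[B]={a,b,c}  FIRST[C]={a,b}
pass 3: — fixpoint
  FIRST[S]={a,b,c}  FIRST[A]={a,b}  FIRST[B]={a,b,c}  FIRST[C]={a,b}

FOLLOW sets:
initialize: $ ∈ FOLLOW(S)
round 1:
  A→C b: FOLLOW(C) ⊇ FIRST(b) = {b}; new: +{b}
  C→C C: FOLLOW(C) ⊇ FIRST(C) = {a,b}; new: +{a}
  S→B: FOLLOW(B) ⊇ FOLLOW(S) ⊇ {$}; new: +{$}
  S→a A: FOLLOW(A) ⊇ FOLLOW(S) ⊇ {$}; new: +{$}
  FOLLOW(S)={$}  FOLLOW(A)={$}  FOLLOW(B)={$}  FOLLOW(C)={a,b}
round 2:
  B→C: FOLLOW(C) ⊇ FOLLOW(B) ⊇ {$}; new: +{$}
  FOLLOW(S)={$}  FOLLOW(A)={$}  FOLLOW(B)={$}  FOLLOW(C)={$,a,b}
round 3: (no change)
  FOLLOW(S)={$}  FOLLOW(A)={$}  FOLLOW(B)={$}  FOLLOW(C)={$,a,b}

FOLLOW(C) = ["$", "a", "b"]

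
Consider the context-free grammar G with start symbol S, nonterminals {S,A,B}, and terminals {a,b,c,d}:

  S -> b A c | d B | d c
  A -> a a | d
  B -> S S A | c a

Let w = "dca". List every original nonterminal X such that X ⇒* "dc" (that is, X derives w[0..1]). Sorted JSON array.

CNF form of G:
  S -> T2 X5 | T3 B | T3 T1
  A -> T0 T0 | d
  B -> S X4 | T1 T0
  T0 -> a
  T1 -> c
  T2 -> b
  T3 -> d
  X4 -> S A
  X5 -> A T1

Fill CYK table bottom-up, restricted to cells inside w[0..1]:
  cell(0,0) d: {A,T3}  orig:{A}
  cell(1,1) c: {T1}  orig:{}
  cell(0,1) dc: {S,X5}  orig:{S}

Original NTs in T[0,1] deriving "dc": ["S"]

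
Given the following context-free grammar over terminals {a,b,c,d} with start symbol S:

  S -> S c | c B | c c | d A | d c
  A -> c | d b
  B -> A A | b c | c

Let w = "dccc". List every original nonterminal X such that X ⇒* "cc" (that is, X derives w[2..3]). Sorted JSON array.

CNF form of G:
  S -> S T2 | T0 A | T0 T2 | T2 B | T2 T2
  A -> T0 T1 | c
  B -> A A | T1 T2 | c
  T0 -> d
  T1 -> b
  T2 -> c

CYK table (by increasing span), restricted to cells inside w[2..3]:
  T[2,2] 'c' = {A,B,T2}  orig:{A,B}
  T[3,3] 'c' = {A,B,T2}  orig:{A,B}
  T[2,3] 'cc' = {B,S}

Original NTs in T[2,3] deriving "cc": ["B", "S"]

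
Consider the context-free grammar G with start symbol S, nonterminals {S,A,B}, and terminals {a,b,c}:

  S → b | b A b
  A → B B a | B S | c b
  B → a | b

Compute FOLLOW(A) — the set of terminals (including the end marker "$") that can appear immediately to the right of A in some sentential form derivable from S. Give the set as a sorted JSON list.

FIRST sets, iterate to fixpoint:
pass 1:
  A via A→c b: +{c}
  B via B→a: +{a}
  B via B→b: +{b}
  S via S→b: +{b}
  S: {b}  A: {c}  B: {a,b}
pass 2:
  A via A→B B a: +{a,b}
  S: {b}  A: {a,b,c}  B: {a,b}
pass 3: (stable)
  S: {b}  A: {a,b,c}  B: {a,b}

FOLLOW sets:
seed FOLLOW(S) with $
[1]
  A→B B a: FOLLOW(B) ⊇ FIRST(B) = {a,b}; new: +{a,b}
  S→b A b: FOLLOW(A) ⊇ FIRST(b) = {b}; new: +{b}
  FOLLOW[S]={$}  FOLLOW[A]={b}  FOLLOW[B]={a,b}
[2]
  A→B S: FOLLOW(S) ⊇ FOLLOW(A) ⊇ {b}; new: +{b}
  FOLLOW[S]={$,b}  FOLLOW[A]={b}  FOLLOW[B]={a,b}
[3] done
  FOLLOW[S]={$,b}  FOLLOW[A]={b}  FOLLOW[B]={a,b}

FOLLOW(A) = ["b"]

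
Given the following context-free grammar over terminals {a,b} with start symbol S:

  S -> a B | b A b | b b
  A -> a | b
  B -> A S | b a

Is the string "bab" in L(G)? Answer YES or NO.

CNF form of G:
  S -> T0 T0 | T0 X2 | T1 B
  A -> a | b
  B -> A S | T0 T1
  T0 -> b
  T1 -> a
  X2 -> A T0

CYK fill:
  cell(0,0) b: {A,T0}  orig:{A}
  cell(1,1) a: {A,T1}  orig:{A}
  cell(2,2) b: {A,T0}  orig:{A}
  cell(0,1) ba: {B}
  cell(1,2) ab: {X2}  orig:{}
  cell(0,2) bab: {S}

S ∈ T[0,2] ⇒ YES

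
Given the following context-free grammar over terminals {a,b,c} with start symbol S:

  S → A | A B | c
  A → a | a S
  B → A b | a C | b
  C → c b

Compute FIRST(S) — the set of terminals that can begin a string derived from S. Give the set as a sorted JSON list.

FIRST iteration:
round 1:
  A via A→a: +{a}
  B via B→A b: +{a}
  B via B→b: +{b}
  C via C→c b: +{c}
  S via S→A: +{a}
  S via S→c: +{c}
  FIRST(S)={a,c}  FIRST(A)={a}  FIRST(B)={a,b}  FIRST(C)={c}
round 2: — fixpoint
  FIRST(S)={a,c}  FIRST(A)={a}  FIRST(B)={a,b}  FIRST(C)={c}

FIRST(S) = ["a", "c"]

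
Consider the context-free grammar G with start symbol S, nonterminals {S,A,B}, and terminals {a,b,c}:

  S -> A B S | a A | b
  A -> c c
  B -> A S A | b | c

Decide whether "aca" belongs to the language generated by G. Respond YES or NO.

CNF form of G:
  S -> A X3 | T1 A | b
  A -> T0 T0
  B -> A X2 | b | c
  T0 -> c
  T1 -> a
  X2 -> S A
  X3 -> B S

CYK fill:
  [0..0]={T1}  "a"  orig:{}
  [1..1]={B,T0}  "c"  orig:{B}
  [2..2]={T1}  "a"  orig:{}
  [0..1]=∅  "ac"
  [1..2]=∅  "ca"
  [0..2]=∅  "aca"

S ∉ T[0,2] ⇒ NO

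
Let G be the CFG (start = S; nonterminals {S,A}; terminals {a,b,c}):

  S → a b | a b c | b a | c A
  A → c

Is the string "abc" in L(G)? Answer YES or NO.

CNF form of G:
  S -> T0 T1 | T0 X3 | T1 T0 | T2 A
  A -> c
  T0 -> a
  T1 -> b
  T2 -> c
  X3 -> T1 T2

Fill CYK table bottom-up:
  cell(0,0) a: {T0}  orig:{}
  cell(1,1) b: {T1}  orig:{}
  cell(2,2) c: {A,T2}  orig:{A}
  cell(0,1) ab: {S}
  cell(1,2) bc: {X3}  orig:{}
  cell(0,2) abc: {S}

S ∈ T[0,2] ⇒ YES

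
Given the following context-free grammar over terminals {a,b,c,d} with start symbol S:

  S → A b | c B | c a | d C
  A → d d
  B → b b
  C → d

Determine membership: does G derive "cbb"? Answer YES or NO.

CNF form of G:
  S -> A T1 | T0 C | T2 B | T2 T3
  A -> T0 T0
  B -> T1 T1
  C -> d
  T0 -> d
  T1 -> b
  T2 -> c
  T3 -> a

CYK table (by increasing span):
  [0..0]={T2}  "c"  orig:{}
  [1..1]={T1}  "b"  orig:{}
  [2..2]={T1}  "b"  orig:{}
  [0..1]=∅  "cb"
  [1..2]={B}  "bb"
  [0..2]={S}  "cbb"

S ∈ T[0,2] ⇒ YES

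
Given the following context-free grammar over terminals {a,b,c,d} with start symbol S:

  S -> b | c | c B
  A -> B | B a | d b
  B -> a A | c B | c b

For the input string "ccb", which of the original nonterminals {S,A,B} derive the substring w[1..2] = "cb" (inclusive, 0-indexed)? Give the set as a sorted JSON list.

CNF form of G:
  S -> T1 B | b | c
  A -> B T0 | T0 A | T1 B | T1 T2 | T3 T2
  B -> T0 A | T1 B | T1 T2
  T0 -> a
  T1 -> c
  T2 -> b
  T3 -> d

Fill CYK table bottom-up, restricted to cells inside w[1..2]:
  T[1,1] 'c' = {S,T1}  orig:{S}
  T[2,2] 'b' = {S,T2}  orig:{S}
  T[1,2] 'cb' = {A,B}

Original NTs in T[1,2] deriving "cb": ["A", "B"]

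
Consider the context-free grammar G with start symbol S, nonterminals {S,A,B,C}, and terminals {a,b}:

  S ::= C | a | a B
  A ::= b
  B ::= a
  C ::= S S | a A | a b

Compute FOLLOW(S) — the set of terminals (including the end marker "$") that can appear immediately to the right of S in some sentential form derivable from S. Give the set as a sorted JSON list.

FIRST sets, iterate to fixpoint:
iter 1:
  A via A→b: +{b}
  B via B→a: +{a}
  C via C→a A: +{a}
  S via S→C: +{a}
  S: {a}  A: {b}  B: {a}  C: {a}
iter 2: (stable)
  S: {a}  A: {b}  B: {a}  C: {a}

Compute FOLLOW by fixpoint:
initialize: $ ∈ FOLLOW(S)
[1]
  C→S S: FOLLOW(S) ⊇ FIRST(S) = {a}; new: +{a}
  S→C: FOLLOW(C) ⊇ FOLLOW(S) ⊇ {$,a}; new: +{$,a}
  S→a B: FOLLOW(B) ⊇ FOLLOW(S) ⊇ {$,a}; new: +{$,a}
  FOLLOW(S)={$,a}  FOLLOW(A)={}  FOLLOW(B)={$,a}  FOLLOW(C)={$,a}
[2]
  C→a A: FOLLOW(A) ⊇ FOLLOW(C) ⊇ {$,a}; new: +{$,a}
  FOLLOW(S)={$,a}  FOLLOW(A)={$,a}  FOLLOW(B)={$,a}  FOLLOW(C)={$,a}
[3] done
  FOLLOW(S)={$,a}  FOLLOW(A)={$,a}  FOLLOW(B)={$,a}  FOLLOW(C)={$,a}

FOLLOW(S) = ["$", "a"]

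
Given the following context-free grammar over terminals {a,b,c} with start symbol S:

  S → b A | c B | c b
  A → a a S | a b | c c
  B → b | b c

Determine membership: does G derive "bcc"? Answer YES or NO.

Convert to CNF:
  S -> T1 A | T2 B | T2 T1
  A -> T0 T1 | T0 X3 | T2 T2
  B -> T1 T2 | b
  T0 -> a
  T1 -> b
  T2 -> c
  X3 -> T0 S

Fill CYK table bottom-up:
  [0..0]={B,T1}  "b"  orig:{B}
  [1..1]={T2}  "c"  orig:{}
  [2..2]={T2}  "c"  orig:{}
  [0..1]={B}  "bc"
  [1..2]={A}  "cc"
  [0..2]={S}  "bcc"

S ∈ T[0,2] ⇒ YES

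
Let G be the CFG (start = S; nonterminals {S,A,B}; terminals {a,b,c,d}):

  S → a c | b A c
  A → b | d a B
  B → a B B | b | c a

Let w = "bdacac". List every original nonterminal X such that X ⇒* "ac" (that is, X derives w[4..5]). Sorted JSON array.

Convert to CNF:
  S -> T1 T2 | T3 X6
  A -> T0 X4 | b
  B -> T1 X5 | T2 T1 | b
  T0 -> d
  T1 -> a
  T2 -> c
  T3 -> b
  X4 -> T1 B
  X5 -> B B
  X6 -> A T2

Fill CYK table bottom-up (cells [i..j] with 4 ≤ i ≤ j ≤ 5 only):
  T[4,4] 'a' = {T1}  orig:{}
  T[5,5] 'c' = {T2}  orig:{}
  T[4,5] 'ac' = {S}

Original NTs in T[4,5] deriving "ac": ["S"]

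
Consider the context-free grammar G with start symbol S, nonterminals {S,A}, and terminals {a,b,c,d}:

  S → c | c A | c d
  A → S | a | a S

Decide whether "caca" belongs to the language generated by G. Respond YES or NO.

Convert to CNF:
  S -> T1 A | T1 T2 | c
  A -> T0 S | T1 A | T1 T2 | a | c
  T0 -> a
  T1 -> c
  T2 -> d

CYK fill:
  cell(0,0) c: {A,S,T1}  orig:{A,S}
  cell(1,1) a: {A,T0}  orig:{A}
  cell(2,2) c: {A,S,T1}  orig:{A,S}
  cell(3,3) a: {A,T0}  orig:{A}
  cell(0,1) ca: {A,S}
  cell(1,2) ac: {A}
  cell(2,3) ca: {A,S}
  cell(0,2) cac: {A,S}
  cell(1,3) aca: {A}
  cell(0,3) caca: {A,S}

S ∈ T[0,3] ⇒ YES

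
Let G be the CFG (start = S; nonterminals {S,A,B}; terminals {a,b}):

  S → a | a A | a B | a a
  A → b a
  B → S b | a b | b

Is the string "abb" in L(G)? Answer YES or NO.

CNF form of G:
  S -> T1 A | T1 B | T1 T1 | a
  A -> T0 T1
  B -> S T0 | T1 T0 | b
  T0 -> b
  T1 -> a

CYK table (by increasing span):
  cell(0,0) a: {S,T1}  orig:{S}
  cell(1,1) b: {B,T0}  orig:{B}
  cell(2,2) b: {B,T0}  orig:{B}
  cell(0,1) ab: {B,S}
  cell(1,2) bb: ∅
  cell(0,2) abb: {B}

S ∉ T[0,2] ⇒ NO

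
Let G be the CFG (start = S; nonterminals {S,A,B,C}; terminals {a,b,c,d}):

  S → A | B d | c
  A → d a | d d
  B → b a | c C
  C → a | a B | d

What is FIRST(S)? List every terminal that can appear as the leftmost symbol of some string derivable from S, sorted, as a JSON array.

Compute FIRST by fixpoint:
[1]
  A via A→d a: +{d}
  B via B→b a: +{b}
  B via B→c C: +{c}
  C via C→a: +{a}
  C via C→d: +{d}
  S via S→A: +{d}
  S via S→B d: +{b,c}
  S: {b,c,d}  A: {d}  B: {b,c}  C: {a,d}
[2] (stable)
  S: {b,c,d}  A: {d}  B: {b,c}  C: {a,d}

FIRST(S) = ["b", "c", "d"]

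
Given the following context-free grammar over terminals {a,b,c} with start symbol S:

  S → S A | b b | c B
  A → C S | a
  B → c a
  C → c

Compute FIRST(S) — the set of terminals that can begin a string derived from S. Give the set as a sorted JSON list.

FIRST iteration:
pass 1:
  A via A→a: +{a}
  B via B→c a: +{c}
  C via C→c: +{c}
  S via S→b b: +{b}
  S via S→c B: +{c}
  S: {b,c}  A: {a}  B: {c}  C: {c}
pass 2:
  A via A→C S: +{c}
  S: {b,c}  A: {a,c}  B: {c}  C: {c}
pass 3: (no change)
  S: {b,c}  A: {a,c}  B: {c}  C: {c}

FIRST(S) = ["b", "c"]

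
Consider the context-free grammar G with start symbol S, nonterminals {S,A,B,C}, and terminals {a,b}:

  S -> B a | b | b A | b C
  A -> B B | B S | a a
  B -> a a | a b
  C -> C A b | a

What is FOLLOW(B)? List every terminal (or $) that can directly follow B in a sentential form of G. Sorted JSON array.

FIRST sets, iterate to fixpoint:
[1]
  A via A→a a: +{a}
  B via B→a a: +{a}
  C via C→a: +{a}
  S via S→B a: +{a}
  S via S→b: +{b}
  S: {a,b}  A: {a}  B: {a}  C: {a}
[2] — fixpoint
  S: {a,b}  A: {a}  B: {a}  C: {a}

Compute FOLLOW by fixpoint:
initialize: $ ∈ FOLLOW(S)
iter 1:
  A→B B: FOLLOW(B) ⊇ FIRST(B) = {a}; new: +{a}
  A→B S: FOLLOW(B) ⊇ FIRST(S) = {a,b}; new: +{b}
  C→C A b: FOLLOW(C) ⊇ FIRST(A) = {a}; new: +{a}
  C→C A b: FOLLOW(A) ⊇ FIRST(b) = {b}; new: +{b}
  S→b A: FOLLOW(A) ⊇ FOLLOW(S) ⊇ {$}; new: +{$}
  S→b C: FOLLOW(C) ⊇ FOLLOW(S) ⊇ {$}; new: +{$}
  FOLLOW[S]={$}  FOLLOW[A]={$,b}  FOLLOW[B]={a,b}  FOLLOW[C]={$,a}
iter 2:
  A→B B: FOLLOW(B) ⊇ FOLLOW(A) ⊇ {$,b}; new: +{$}
  A→B S: FOLLOW(S) ⊇ FOLLOW(A) ⊇ {$,b}; new: +{b}
  S→b C: FOLLOW(C) ⊇ FOLLOW(S) ⊇ {$,b}; new: +{b}
  FOLLOW[S]={$,b}  FOLLOW[A]={$,b}  FOLLOW[B]={$,a,b}  FOLLOW[C]={$,a,b}
iter 3: (stable)
  FOLLOW[S]={$,b}  FOLLOW[A]={$,b}  FOLLOW[B]={$,a,b}  FOLLOW[C]={$,a,b}

FOLLOW(B) = ["$", "a", "b"]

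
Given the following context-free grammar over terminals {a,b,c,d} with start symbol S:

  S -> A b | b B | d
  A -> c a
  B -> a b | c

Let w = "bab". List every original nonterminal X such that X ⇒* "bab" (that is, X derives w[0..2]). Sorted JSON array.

CNF form of G:
  S -> A T2 | T2 B | d
  A -> T0 T1
  B -> T1 T2 | c
  T0 -> c
  T1 -> a
  T2 -> b

Fill CYK table bottom-up — only the sub-triangle for w[0..2]:
  cell(0,0) b: {T2}  orig:{}
  cell(1,1) a: {T1}  orig:{}
  cell(2,2) b: {T2}  orig:{}
  cell(0,1) ba: ∅
  cell(1,2) ab: {B}
  cell(0,2) bab: {S}

Original NTs in T[0,2] deriving "bab": ["S"]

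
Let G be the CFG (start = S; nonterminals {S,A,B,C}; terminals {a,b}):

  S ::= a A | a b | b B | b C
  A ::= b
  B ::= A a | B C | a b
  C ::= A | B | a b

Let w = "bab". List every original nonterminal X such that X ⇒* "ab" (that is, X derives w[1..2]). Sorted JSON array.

Convert to CNF:
  S -> T0 A | T0 T1 | T1 B | T1 C
  A -> b
  B -> A T0 | B C | T0 T1
  C -> A T0 | B C | T0 T1 | b
  T0 -> a
  T1 -> b

Fill CYK table bottom-up (cells [i..j] with 1 ≤ i ≤ j ≤ 2 only):
  [1..1]={T0}  "a"  orig:{}
  [2..2]={A,C,T1}  "b"  orig:{A,C}
  [1..2]={B,C,S}  "ab"

Original NTs in T[1,2] deriving "ab": ["B", "C", "S"]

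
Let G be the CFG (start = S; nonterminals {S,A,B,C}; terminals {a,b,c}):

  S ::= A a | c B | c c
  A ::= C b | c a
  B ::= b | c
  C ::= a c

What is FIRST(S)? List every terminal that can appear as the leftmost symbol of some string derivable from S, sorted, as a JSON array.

FIRST sets, iterate to fixpoint:
iter 1:
  A via A→c a: +{c}
  B via B→b: +{b}
  B via B→c: +{c}
  C via C→a c: +{a}
  S via S→A a: +{c}
  FIRST[S]={c}  FIRST[A]={c}  FIRST[B]={b,c}  FIRST[C]={a}
iter 2:
  A via A→C b: +{a}
  S via S→A a: +{a}
  FIRST[S]={a,c}  FIRST[A]={a,c}  FIRST[B]={b,c}  FIRST[C]={a}
iter 3: (stable)
  FIRST[S]={a,c}  FIRST[A]={a,c}  FIRST[B]={b,c}  FIRST[C]={a}

FIRST(S) = ["a", "c"]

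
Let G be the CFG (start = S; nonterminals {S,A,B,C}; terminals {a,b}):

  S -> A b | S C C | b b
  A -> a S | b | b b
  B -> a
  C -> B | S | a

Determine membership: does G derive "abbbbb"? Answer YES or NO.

Convert to CNF:
  S -> A T1 | S X3 | T1 T1
  A -> T0 S | T1 T1 | b
  B -> a
  C -> A T1 | S X2 | T1 T1 | a
  T0 -> a
  T1 -> b
  X2 -> C C
  X3 -> C C

CYK fill:
  [0..0]={B,C,T0}  "a"  orig:{B,C}
  [1..1]={A,T1}  "b"  orig:{A}
  [2..2]={A,T1}  "b"  orig:{A}
  [3..3]={A,T1}  "b"  orig:{A}
  [4..4]={A,T1}  "b"  orig:{A}
  [5..5]={A,T1}  "b"  orig:{A}
  [0..1]=∅  "ab"
  [1..2]={A,C,S}  "bb"
  [2..3]={A,C,S}  "bb"
  [3..4]={A,C,S}  "bb"
  [4..5]={A,C,S}  "bb"
  [0..2]={A,X2,X3}  "abb"  orig:{A}
  [1..3]={C,S}  "bbb"
  [2..4]={C,S}  "bbb"
  [3..5]={C,S}  "bbb"
  [0..3]={A,C,S,X2,X3}  "abbb"  orig:{A,C,S}
  [1..4]={X2,X3}  "bbbb"  orig:{}
  [2..5]={X2,X3}  "bbbb"  orig:{}
  [0..4]={C,S}  "abbbb"
  [1..5]={X2,X3}  "bbbbb"  orig:{}
  [0..5]={X2,X3}  "abbbbb"  orig:{}

S ∉ T[0,5] ⇒ NO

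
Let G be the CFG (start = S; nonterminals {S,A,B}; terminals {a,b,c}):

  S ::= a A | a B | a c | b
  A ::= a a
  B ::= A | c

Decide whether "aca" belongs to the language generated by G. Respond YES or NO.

CNF form of G:
  S -> T0 A | T0 B | T0 T1 | b
  A -> T0 T0
  B -> T0 T0 | c
  T0 -> a
  T1 -> c

CYK fill:
  T[0,0] 'a' = {T0}  orig:{}
  T[1,1] 'c' = {B,T1}  orig:{B}
  T[2,2] 'a' = {T0}  orig:{}
  T[0,1] 'ac' = {S}
  T[1,2] 'ca' = ∅
  T[0,2] 'aca' = ∅

S ∉ T[0,2] ⇒ NO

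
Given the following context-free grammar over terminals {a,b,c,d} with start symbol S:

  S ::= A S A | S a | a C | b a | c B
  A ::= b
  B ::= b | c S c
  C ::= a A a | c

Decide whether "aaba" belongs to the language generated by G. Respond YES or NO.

CNF form of G:
  S -> A X5 | S T1 | T0 B | T1 C | T2 T1
  A -> b
  B -> T0 X3 | b
  C -> T1 X4 | c
  T0 -> c
  T1 -> a
  T2 -> b
  X3 -> S T0
  X4 -> A T1
  X5 -> S A

CYK table (by increasing span):
  cell(0,0) a: {T1}  orig:{}
  cell(1,1) a: {T1}  orig:{}
  cell(2,2) b: {A,B,T2}  orig:{A,B}
  cell(3,3) a: {T1}  orig:{}
  cell(0,1) aa: ∅
  cell(1,2) ab: ∅
  cell(2,3) ba: {S,X4}  orig:{S}
  cell(0,2) aab: ∅
  cell(1,3) aba: {C}
  cell(0,3) aaba: {S}

S ∈ T[0,3] ⇒ YES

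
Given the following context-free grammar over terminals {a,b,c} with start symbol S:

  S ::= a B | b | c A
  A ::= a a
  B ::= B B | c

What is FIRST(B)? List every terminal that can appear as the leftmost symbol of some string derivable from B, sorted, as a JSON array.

Compute FIRST by fixpoint:
[1]
  A via A→a a: +{a}
  B via B→c: +{c}
  S via S→a B: +{a}
  S via S→b: +{b}
  S via S→c A: +{c}
  FIRST(S)={a,b,c}  FIRST(A)={a}  FIRST(B)={c}
[2] (stable)
  FIRST(S)={a,b,c}  FIRST(A)={a}  FIRST(B)={c}

FIRST(B) = ["c"]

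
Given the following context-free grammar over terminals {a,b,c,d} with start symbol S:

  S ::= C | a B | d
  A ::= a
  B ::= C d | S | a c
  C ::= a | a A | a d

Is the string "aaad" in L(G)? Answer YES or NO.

CNF form of G:
  S -> T1 A | T1 B | T1 T0 | a | d
  A -> a
  B -> C T0 | T1 A | T1 B | T1 T0 | T1 T2 | a | d
  C -> T1 A | T1 T0 | a
  T0 -> d
  T1 -> a
  T2 -> c

Fill CYK table bottom-up:
  cell(0,0) a: {A,B,C,S,T1}  orig:{A,B,C,S}
  cell(1,1) a: {A,B,C,S,T1}  orig:{A,B,C,S}
  cell(2,2) a: {A,B,C,S,T1}  orig:{A,B,C,S}
  cell(3,3) d: {B,S,T0}  orig:{B,S}
  cell(0,1) aa: {B,C,S}
  cell(1,2) aa: {B,C,S}
  cell(2,3) ad: {B,C,S}
  cell(0,2) aaa: {B,S}
  cell(1,3) aad: {B,S}
  cell(0,3) aaad: {B,S}

S ∈ T[0,3] ⇒ YES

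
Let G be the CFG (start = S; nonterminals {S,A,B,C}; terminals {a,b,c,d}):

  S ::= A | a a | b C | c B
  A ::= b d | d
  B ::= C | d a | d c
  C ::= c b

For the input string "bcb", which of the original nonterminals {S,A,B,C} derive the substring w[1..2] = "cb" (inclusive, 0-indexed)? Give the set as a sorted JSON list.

CNF form of G:
  S -> T0 C | T0 T1 | T2 B | T3 T3 | d
  A -> T0 T1 | d
  B -> T1 T2 | T1 T3 | T2 T0
  C -> T2 T0
  T0 -> b
  T1 -> d
  T2 -> c
  T3 -> a

Fill CYK table bottom-up — only the sub-triangle for w[1..2]:
  cell(1,1) c: {T2}  orig:{}
  cell(2,2) b: {T0}  orig:{}
  cell(1,2) cb: {B,C}

Original NTs in T[1,2] deriving "cb": ["B", "C"]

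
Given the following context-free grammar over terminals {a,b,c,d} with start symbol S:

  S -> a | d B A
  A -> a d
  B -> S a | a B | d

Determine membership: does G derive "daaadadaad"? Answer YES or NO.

Convert to CNF:
  S -> T1 X2 | a
  A -> T0 T1
  B -> S T0 | T0 B | d
  T0 -> a
  T1 -> d
  X2 -> B A

CYK fill:
  cell(0,0) d: {B,T1}  orig:{B}
  cell(1,1) a: {S,T0}  orig:{S}
  cell(2,2) a: {S,T0}  orig:{S}
  cell(3,3) a: {S,T0}  orig:{S}
  cell(4,4) d: {B,T1}  orig:{B}
  cell(5,5) a: {S,T0}  orig:{S}
  cell(6,6) d: {B,T1}  orig:{B}
  cell(7,7) a: {S,T0}  orig:{S}
  cell(8,8) a: {S,T0}  orig:{S}
  cell(9,9) d: {B,T1}  orig:{B}
  cell(0,1) da: ∅
  cell(1,2) aa: {B}
  cell(2,3) aa: {B}
  cell(3,4) ad: {A,B}
  cell(4,5) da: ∅
  cell(5,6) ad: {A,B}
  cell(6,7) da: ∅
  cell(7,8) aa: {B}
  cell(8,9) ad: {A,B}
  cell(0,2) daa: ∅
  cell(1,3) aaa: {B}
  cell(2,4) aad: {B}
  cell(3,5) ada: ∅
  cell(4,6) dad: {X2}  orig:{}
  cell(5,7) ada: ∅
  cell(6,8) daa: ∅
  cell(7,9) aad: {B}
  cell(0,3) daaa: ∅
  cell(1,4) aaad: {B,X2}  orig:{B}
  cell(2,5) aada: ∅
  cell(3,6) adad: {X2}  orig:{}
  cell(4,7) dada: ∅
  cell(5,8) adaa: ∅
  cell(6,9) daad: ∅
  cell(0,4) daaad: {S}
  cell(1,5) aaada: ∅
  cell(2,6) aadad: {X2}  orig:{}
  cell(3,7) adada: ∅
  cell(4,8) dadaa: ∅
  cell(5,9) adaad: ∅
  cell(0,5) daaada: {B}
  cell(1,6) aaadad: {X2}  orig:{}
  cell(2,7) aadada: ∅
  cell(3,8) adadaa: ∅
  cell(4,9) dadaad: ∅
  cell(0,6) daaadad: {S}
  cell(1,7) aaadada: ∅
  cell(2,8) aadadaa: ∅
  cell(3,9) adadaad: ∅
  cell(0,7) daaadada: {B}
  cell(1,8) aaadadaa: ∅
  cell(2,9) aadadaad: ∅
  cell(0,8) daaadadaa: ∅
  cell(1,9) aaadadaad: ∅
  cell(0,9) daaadadaad: {X2}  orig:{}

S ∉ T[0,9] ⇒ NO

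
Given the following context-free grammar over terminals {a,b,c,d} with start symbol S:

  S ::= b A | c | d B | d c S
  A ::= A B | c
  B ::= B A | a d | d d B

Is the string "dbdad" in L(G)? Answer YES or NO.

Convert to CNF:
  S -> T1 B | T1 X5 | T2 A | c
  A -> A B | c
  B -> B A | T0 T1 | T1 X4
  T0 -> a
  T1 -> d
  T2 -> b
  T3 -> c
  X4 -> T1 B
  X5 -> T3 S

Fill CYK table bottom-up:
  T[0,0] 'd' = {T1}  orig:{}
  T[1,1] 'b' = {T2}  orig:{}
  T[2,2] 'd' = {T1}  orig:{}
  T[3,3] 'a' = {T0}  orig:{}
  T[4,4] 'd' = {T1}  orig:{}
  T[0,1] 'db' = ∅
  T[1,2] 'bd' = ∅
  T[2,3] 'da' = ∅
  T[3,4] 'ad' = {B}
  T[0,2] 'dbd' = ∅
  T[1,3] 'bda' = ∅
  T[2,4] 'dad' = {S,X4}  orig:{S}
  T[0,3] 'dbda' = ∅
  T[1,4] 'bdad' = ∅
  T[0,4] 'dbdad' = ∅

S ∉ T[0,4] ⇒ NO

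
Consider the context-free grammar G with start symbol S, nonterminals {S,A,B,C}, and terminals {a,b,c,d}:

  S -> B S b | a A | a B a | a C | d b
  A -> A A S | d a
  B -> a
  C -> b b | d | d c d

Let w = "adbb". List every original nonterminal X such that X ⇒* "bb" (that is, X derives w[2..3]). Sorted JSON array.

Convert to CNF:
  S -> B X6 | T0 T2 | T1 A | T1 C | T1 X7
  A -> A X4 | T0 T1
  B -> a
  C -> T0 X5 | T2 T2 | d
  T0 -> d
  T1 -> a
  T2 -> b
  T3 -> c
  X4 -> A S
  X5 -> T3 T0
  X6 -> S T2
  X7 -> B T1

CYK fill (cells [i..j] with 2 ≤ i ≤ j ≤ 3 only):
  T[2,2] 'b' = {T2}  orig:{}
  T[3,3] 'b' = {T2}  orig:{}
  T[2,3] 'bb' = {C}

Original NTs in T[2,3] deriving "bb": ["C"]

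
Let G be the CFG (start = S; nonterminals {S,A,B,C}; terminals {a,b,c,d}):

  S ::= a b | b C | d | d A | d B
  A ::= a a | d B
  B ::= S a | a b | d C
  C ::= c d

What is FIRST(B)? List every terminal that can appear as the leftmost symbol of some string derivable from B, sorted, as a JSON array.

FIRST iteration:
pass 1:
  A via A→a a: +{a}
  A via A→d B: +{d}
  B via B→a b: +{a}
  B via B→d C: +{d}
  C via C→c d: +{c}
  S via S→a b: +{a}
  S via S→b C: +{b}
  S via S→d: +{d}
  FIRST[S]={a,b,d}  FIRST[A]={a,d}  FIRST[B]={a,d}  FIRST[C]={c}
pass 2:
  B via B→S a: +{b}
  FIRST[S]={a,b,d}  FIRST[A]={a,d}  FIRST[B]={a,b,d}  FIRST[C]={c}
pass 3: (stable)
  FIRST[S]={a,b,d}  FIRST[A]={a,d}  FIRST[B]={a,b,d}  FIRST[C]={c}

FIRST(B) = ["a", "b", "d"]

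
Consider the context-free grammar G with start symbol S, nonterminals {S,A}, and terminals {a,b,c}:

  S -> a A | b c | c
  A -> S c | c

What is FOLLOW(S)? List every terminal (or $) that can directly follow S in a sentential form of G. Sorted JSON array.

Compute FIRST by fixpoint:
iter 1:
  A via A→c: +{c}
  S via S→a A: +{a}
  S via S→b c: +{b}
  S via S→c: +{c}
  FIRST[S]={a,b,c}  FIRST[A]={c}
iter 2:
  A via A→S c: +{a,b}
  FIRST[S]={a,b,c}  FIRST[A]={a,b,c}
iter 3: (stable)
  FIRST[S]={a,b,c}  FIRST[A]={a,b,c}

FOLLOW sets:
FOLLOW(S) := {$}
[1]
  A→S c: FOLLOW(S) ⊇ FIRST(c) = {c}; new: +{c}
  S→a A: FOLLOW(A) ⊇ FOLLOW(S) ⊇ {$,c}; new: +{$,c}
  S: {$,c}  A: {$,c}
[2] (no change)
  S: {$,c}  A: {$,c}

FOLLOW(S) = ["$", "c"]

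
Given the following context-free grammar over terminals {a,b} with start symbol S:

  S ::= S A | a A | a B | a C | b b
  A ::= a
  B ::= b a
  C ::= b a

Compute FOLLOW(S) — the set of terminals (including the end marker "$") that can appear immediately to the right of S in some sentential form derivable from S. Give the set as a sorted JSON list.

Compute FIRST by fixpoint:
pass 1:
  A via A→a: +{a}
  B via B→b a: +{b}
  C via C→b a: +{b}
  S via S→a A: +{a}
  S via S→b b: +{b}
  FIRST(S)={a,b}  FIRST(A)={a}  FIRST(B)={b}  FIRST(C)={b}
pass 2: (stable)
  FIRST(S)={a,b}  FIRST(A)={a}  FIRST(B)={b}  FIRST(C)={b}

FOLLOW sets:
initialize: $ ∈ FOLLOW(S)
iter 1:
  S→S A: FOLLOW(S) ⊇ FIRST(A) = {a}; new: +{a}
  S→S A: FOLLOW(A) ⊇ FOLLOW(S) ⊇ {$,a}; new: +{$,a}
  S→a B: FOLLOW(B) ⊇ FOLLOW(S) ⊇ {$,a}; new: +{$,a}
  S→a C: FOLLOW(C) ⊇ FOLLOW(S) ⊇ {$,a}; new: +{$,a}
  FOLLOW(S)={$,a}  FOLLOW(A)={$,a}  FOLLOW(B)={$,a}  FOLLOW(C)={$,a}
iter 2: done
  FOLLOW(S)={$,a}  FOLLOW(A)={$,a}  FOLLOW(B)={$,a}  FOLLOW(C)={$,a}

FOLLOW(S) = ["$", "a"]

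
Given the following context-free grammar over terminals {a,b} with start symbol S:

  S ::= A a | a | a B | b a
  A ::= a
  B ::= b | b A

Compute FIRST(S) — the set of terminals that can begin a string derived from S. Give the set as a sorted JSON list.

FIRST sets, iterate to fixpoint:
iter 1:
  A via A→a: +{a}
  B via B→b: +{b}
  S via S→A a: +{a}
  S via S→b a: +{b}
  S: {a,b}  A: {a}  B: {b}
iter 2: (no change)
  S: {a,b}  A: {a}  B: {b}

FIRST(S) = ["a", "b"]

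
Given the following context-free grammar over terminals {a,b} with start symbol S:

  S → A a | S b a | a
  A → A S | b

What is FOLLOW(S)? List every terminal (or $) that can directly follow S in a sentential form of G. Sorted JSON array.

Compute FIRST by fixpoint:
[1]
  A via A→b: +{b}
  S via S→A a: +{b}
  S via S→a: +{a}
  S: {a,b}  A: {b}
[2] (stable)
  S: {a,b}  A: {b}

FOLLOW iteration:
initialize: $ ∈ FOLLOW(S)
round 1:
  A→A S: FOLLOW(A) ⊇ FIRST(S) = {a,b}; new: +{a,b}
  A→A S: FOLLOW(S) ⊇ FOLLOW(A) ⊇ {a,b}; new: +{a,b}
  FOLLOW(S)={$,a,b}  FOLLOW(A)={a,b}
round 2: done
  FOLLOW(S)={$,a,b}  FOLLOW(A)={a,b}

FOLLOW(S) = ["$", "a", "b"]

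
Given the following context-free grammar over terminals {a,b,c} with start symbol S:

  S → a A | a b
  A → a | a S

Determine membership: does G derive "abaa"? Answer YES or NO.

CNF form of G:
  S -> T0 A | T0 T1
  A -> T0 S | a
  T0 -> a
  T1 -> b

CYK table (by increasing span):
  cell(0,0) a: {A,T0}  orig:{A}
  cell(1,1) b: {T1}  orig:{}
  cell(2,2) a: {A,T0}  orig:{A}
  cell(3,3) a: {A,T0}  orig:{A}
  cell(0,1) ab: {S}
  cell(1,2) ba: ∅
  cell(2,3) aa: {S}
  cell(0,2) aba: ∅
  cell(1,3) baa: ∅
  cell(0,3) abaa: ∅

S ∉ T[0,3] ⇒ NO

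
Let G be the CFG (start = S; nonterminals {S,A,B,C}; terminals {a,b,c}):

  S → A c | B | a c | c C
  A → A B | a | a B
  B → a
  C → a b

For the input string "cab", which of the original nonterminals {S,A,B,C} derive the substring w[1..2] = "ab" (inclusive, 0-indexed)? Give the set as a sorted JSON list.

CNF form of G:
  S -> A T2 | T0 T2 | T2 C | a
  A -> A B | T0 B | a
  B -> a
  C -> T0 T1
  T0 -> a
  T1 -> b
  T2 -> c

Fill CYK table bottom-up, restricted to cells inside w[1..2]:
  [1..1]={A,B,S,T0}  "a"  orig:{A,B,S}
  [2..2]={T1}  "b"  orig:{}
  [1..2]={C}  "ab"

Original NTs in T[1,2] deriving "ab": ["C"]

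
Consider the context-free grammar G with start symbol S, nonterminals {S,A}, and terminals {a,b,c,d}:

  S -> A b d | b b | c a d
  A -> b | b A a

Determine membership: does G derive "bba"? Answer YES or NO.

CNF form of G:
  S -> A X5 | T0 T0 | T3 X6
  A -> T0 X4 | b
  T0 -> b
  T1 -> a
  T2 -> d
  T3 -> c
  X4 -> A T1
  X5 -> T0 T2
  X6 -> T1 T2

CYK fill:
  [0..0]={A,T0}  "b"  orig:{A}
  [1..1]={A,T0}  "b"  orig:{A}
  [2..2]={T1}  "a"  orig:{}
  [0..1]={S}  "bb"
  [1..2]={X4}  "ba"  orig:{}
  [0..2]={A}  "bba"

S ∉ T[0,2] ⇒ NO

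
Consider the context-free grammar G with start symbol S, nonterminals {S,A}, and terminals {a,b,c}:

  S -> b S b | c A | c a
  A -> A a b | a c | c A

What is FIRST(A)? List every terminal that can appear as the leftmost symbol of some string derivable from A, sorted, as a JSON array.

FIRST sets, iterate to fixpoint:
round 1:
  A via A→a c: +{a}
  A via A→c A: +{c}
  S via S→b S b: +{b}
  S via S→c A: +{c}
  S: {b,c}  A: {a,c}
round 2: done
  S: {b,c}  A: {a,c}

FIRST(A) = ["a", "c"]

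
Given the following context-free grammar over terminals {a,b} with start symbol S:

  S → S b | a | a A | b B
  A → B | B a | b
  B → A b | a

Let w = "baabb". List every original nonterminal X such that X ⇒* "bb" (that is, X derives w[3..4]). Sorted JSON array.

CNF form of G:
  S -> S T0 | T0 B | T1 A | a
  A -> A T0 | B T1 | a | b
  B -> A T0 | a
  T0 -> b
  T1 -> a

CYK table (by increasing span) — only the sub-triangle for w[3..4]:
  [3..3]={A,T0}  "b"  orig:{A}
  [4..4]={A,T0}  "b"  orig:{A}
  [3..4]={A,B}  "bb"

Original NTs in T[3,4] deriving "bb": ["A", "B"]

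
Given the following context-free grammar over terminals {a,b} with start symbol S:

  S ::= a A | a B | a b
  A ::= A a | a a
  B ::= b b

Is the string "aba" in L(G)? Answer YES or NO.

CNF form of G:
  S -> T0 A | T0 B | T0 T1
  A -> A T0 | T0 T0
  B -> T1 T1
  T0 -> a
  T1 -> b

CYK table (by increasing span):
  [0..0]={T0}  "a"  orig:{}
  [1..1]={T1}  "b"  orig:{}
  [2..2]={T0}  "a"  orig:{}
  [0..1]={S}  "ab"
  [1..2]=∅  "ba"
  [0..2]=∅  "aba"

S ∉ T[0,2] ⇒ NO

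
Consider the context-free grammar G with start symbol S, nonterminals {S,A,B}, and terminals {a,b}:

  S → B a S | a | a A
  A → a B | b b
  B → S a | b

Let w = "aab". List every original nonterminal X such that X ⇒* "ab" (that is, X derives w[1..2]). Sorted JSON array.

CNF form of G:
  S -> B X2 | T0 A | a
  A -> T0 B | T1 T1
  B -> S T0 | b
  T0 -> a
  T1 -> b
  X2 -> T0 S

Fill CYK table bottom-up — only the sub-triangle for w[1..2]:
  T[1,1] 'a' = {S,T0}  orig:{S}
  T[2,2] 'b' = {B,T1}  orig:{B}
  T[1,2] 'ab' = {A}

Original NTs in T[1,2] deriving "ab": ["A"]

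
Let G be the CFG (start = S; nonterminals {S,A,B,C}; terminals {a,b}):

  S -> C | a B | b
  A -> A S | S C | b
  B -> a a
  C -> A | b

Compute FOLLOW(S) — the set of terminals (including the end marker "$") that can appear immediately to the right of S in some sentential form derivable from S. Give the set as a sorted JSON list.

Compute FIRST by fixpoint:
pass 1:
  A via A→b: +{b}
  B via B→a a: +{a}
  C via C→A: +{b}
  S via S→C: +{b}
  S via S→a B: +{a}
  FIRST(S)={a,b}  FIRST(A)={b}  FIRST(B)={a}  FIRST(C)={b}
pass 2:
  A via A→S C: +{a}
  C via C→A: +{a}
  FIRST(S)={a,b}  FIRST(A)={a,b}  FIRST(B)={a}  FIRST(C)={a,b}
pass 3: (stable)
  FIRST(S)={a,b}  FIRST(A)={a,b}  FIRST(B)={a}  FIRST(C)={a,b}

FOLLOW sets:
initialize: $ ∈ FOLLOW(S)
pass 1:
  A→A S: FOLLOW(A) ⊇ FIRST(S) = {a,b}; new: +{a,b}
  A→A S: FOLLOW(S) ⊇ FOLLOW(A) ⊇ {a,b}; new: +{a,b}
  A→S C: FOLLOW(C) ⊇ FOLLOW(A) ⊇ {a,b}; new: +{a,b}
  S→C: FOLLOW(C) ⊇ FOLLOW(S) ⊇ {$,a,b}; new: +{$}
  S→a B: FOLLOW(B) ⊇ FOLLOW(S) ⊇ {$,a,b}; new: +{$,a,b}
  S: {$,a,b}  A: {a,b}  B: {$,a,b}  C: {$,a,b}
pass 2:
  C→A: FOLLOW(A) ⊇ FOLLOW(C) ⊇ {$,a,b}; new: +{$}
  S: {$,a,b}  A: {$,a,b}  B: {$,a,b}  C: {$,a,b}
pass 3: (no change)
  S: {$,a,b}  A: {$,a,b}  B: {$,a,b}  C: {$,a,b}

FOLLOW(S) = ["$", "a", "b"]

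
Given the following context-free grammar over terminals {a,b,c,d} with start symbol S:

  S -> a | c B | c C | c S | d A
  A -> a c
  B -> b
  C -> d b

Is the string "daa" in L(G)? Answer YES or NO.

CNF form of G:
  S -> T1 B | T1 C | T1 S | T2 A | a
  A -> T0 T1
  B -> b
  C -> T2 T3
  T0 -> a
  T1 -> c
  T2 -> d
  T3 -> b

CYK table (by increasing span):
  [0..0]={T2}  "d"  orig:{}
  [1..1]={S,T0}  "a"  orig:{S}
  [2..2]={S,T0}  "a"  orig:{S}
  [0..1]=∅  "da"
  [1..2]=∅  "aa"
  [0..2]=∅  "daa"

S ∉ T[0,2] ⇒ NO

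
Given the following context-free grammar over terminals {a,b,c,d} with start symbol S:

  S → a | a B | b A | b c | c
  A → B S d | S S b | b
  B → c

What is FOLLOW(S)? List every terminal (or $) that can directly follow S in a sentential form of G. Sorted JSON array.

FIRST iteration:
round 1:
  A via A→b: +{b}
  B via B→c: +{c}
  S via S→a: +{a}
  S via S→b A: +{b}
  S via S→c: +{c}
  S: {a,b,c}  A: {b}  B: {c}
round 2:
  A via A→B S d: +{c}
  A via A→S S b: +{a}
  S: {a,b,c}  A: {a,b,c}  B: {c}
round 3: (stable)
  S: {a,b,c}  A: {a,b,c}  B: {c}

FOLLOW sets:
seed FOLLOW(S) with $
[1]
  A→B S d: FOLLOW(B) ⊇ FIRST(S) = {a,b,c}; new: +{a,b,c}
  A→B S d: FOLLOW(S) ⊇ FIRST(d) = {d}; new: +{d}
  A→S S b: FOLLOW(S) ⊇ FIRST(S) = {a,b,c}; new: +{a,b,c}
  S→a B: FOLLOW(B) ⊇ FOLLOW(S) ⊇ {$,a,b,c,d}; new: +{$,d}
  S→b A: FOLLOW(A) ⊇ FOLLOW(S) ⊇ {$,a,b,c,d}; new: +{$,a,b,c,d}
  FOLLOW[S]={$,a,b,c,d}  FOLLOW[A]={$,a,b,c,d}  FOLLOW[B]={$,a,b,c,d}
[2] (no change)
  FOLLOW[S]={$,a,b,c,d}  FOLLOW[A]={$,a,b,c,d}  FOLLOW[B]={$,a,b,c,d}

FOLLOW(S) = ["$", "a", "b", "c", "d"]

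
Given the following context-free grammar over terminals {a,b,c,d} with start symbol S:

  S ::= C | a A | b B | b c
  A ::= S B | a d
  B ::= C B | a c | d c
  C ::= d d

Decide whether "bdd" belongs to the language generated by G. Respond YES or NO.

CNF form of G:
  S -> T0 A | T1 T1 | T3 B | T3 T2
  A -> S B | T0 T1
  B -> C B | T0 T2 | T1 T2
  C -> T1 T1
  T0 -> a
  T1 -> d
  T2 -> c
  T3 -> b

CYK table (by increasing span):
  [0..0]={T3}  "b"  orig:{}
  [1..1]={T1}  "d"  orig:{}
  [2..2]={T1}  "d"  orig:{}
  [0..1]=∅  "bd"
  [1..2]={C,S}  "dd"
  [0..2]=∅  "bdd"

S ∉ T[0,2] ⇒ NO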